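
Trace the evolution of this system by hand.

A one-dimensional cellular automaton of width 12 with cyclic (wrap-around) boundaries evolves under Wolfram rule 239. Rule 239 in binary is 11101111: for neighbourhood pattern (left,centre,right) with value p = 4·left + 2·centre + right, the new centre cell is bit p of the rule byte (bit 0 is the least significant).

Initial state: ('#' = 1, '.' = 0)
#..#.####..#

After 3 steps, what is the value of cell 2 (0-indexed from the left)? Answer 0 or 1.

1

0) #..#.####..#
1) #.#######.##
2) ############
3) ############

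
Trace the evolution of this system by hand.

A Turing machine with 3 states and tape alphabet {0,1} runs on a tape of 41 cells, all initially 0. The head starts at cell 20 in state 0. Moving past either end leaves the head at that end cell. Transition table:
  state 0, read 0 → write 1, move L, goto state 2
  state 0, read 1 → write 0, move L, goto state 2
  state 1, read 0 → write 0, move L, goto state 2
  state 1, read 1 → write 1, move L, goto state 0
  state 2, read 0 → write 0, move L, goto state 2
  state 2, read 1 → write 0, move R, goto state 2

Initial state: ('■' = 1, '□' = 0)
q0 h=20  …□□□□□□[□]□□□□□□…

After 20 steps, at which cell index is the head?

0) q0 h=20  …□□□□□□[□]□□□□□□…
1) q2 h=19  …□□□□□□[□]■□□□□□…
2) q2 h=18  …□□□□□□[□]□■□□□□…
3) q2 h=17  …□□□□□□[□]□□■□□□…
4) q2 h=16  …□□□□□□[□]□□□■□□…
5) q2 h=15  …□□□□□□[□]□□□□■□…
6) q2 h=14  …□□□□□□[□]□□□□□■…
7) q2 h=13  …□□□□□□[□]□□□□□□…
8) q2 h=12  …□□□□□□[□]□□□□□□…
9) q2 h=11  …□□□□□□[□]□□□□□□…
10) q2 h=10  …□□□□□□[□]□□□□□□…
11) q2 h= 9  …□□□□□□[□]□□□□□□…
12) q2 h= 8  …□□□□□□[□]□□□□□□…
13) q2 h= 7  …□□□□□□[□]□□□□□□…
14) q2 h= 6  |□□□□□□[□]□□□□□□…
15) q2 h= 5  |□□□□□[□]□□□□□□…
16) q2 h= 4  |□□□□[□]□□□□□□…
17) q2 h= 3  |□□□[□]□□□□□□…
18) q2 h= 2  |□□[□]□□□□□□…
19) q2 h= 1  |□[□]□□□□□□…
20) q2 h= 0  |[□]□□□□□□…

0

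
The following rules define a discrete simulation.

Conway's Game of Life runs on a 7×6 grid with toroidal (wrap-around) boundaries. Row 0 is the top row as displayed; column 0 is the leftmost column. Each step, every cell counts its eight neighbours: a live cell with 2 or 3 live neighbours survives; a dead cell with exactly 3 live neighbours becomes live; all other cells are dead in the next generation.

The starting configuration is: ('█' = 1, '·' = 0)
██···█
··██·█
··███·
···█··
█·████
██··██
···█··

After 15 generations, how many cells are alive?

[0] ██···█
··██·█
··███·
···█··
█·████
██··██
···█··
[1] ██·█·█
·····█
······
·█····
··█···
·█····
··█···
[2] ███·██
····██
······
······
·██···
·██···
··█···
[3] ███·█·
·█·██·
······
······
·██···
···█··
·····█
[4] ███·█·
██·███
······
······
··█···
··█···
██████
[5] ······
···██·
█···██
······
······
█···██
····█·
[6] ···██·
···██·
···███
·····█
·····█
····██
····█·
[7] ·····█
··█···
···█·█
█····█
█····█
····██
······
[8] ······
····█·
█···██
······
······
█···██
····██
[9] ····██
····█·
····██
·····█
·····█
█···█·
█···█·
[10] ···██·
···█··
····██
█····█
█···██
█···█·
█··██·
[11] ··█··█
···█·█
█···██
······
·█··█·
██····
······
[12] ····█·
···█··
█···██
█···█·
██····
██····
██····
[13] ······
···█··
█··██·
····█·
······
··█··█
██···█
[14] █·····
···██·
···███
···███
······
·█···█
██···█
[15] ██··█·
···█··
··█···
···█·█
█····█
·█···█
·█···█

13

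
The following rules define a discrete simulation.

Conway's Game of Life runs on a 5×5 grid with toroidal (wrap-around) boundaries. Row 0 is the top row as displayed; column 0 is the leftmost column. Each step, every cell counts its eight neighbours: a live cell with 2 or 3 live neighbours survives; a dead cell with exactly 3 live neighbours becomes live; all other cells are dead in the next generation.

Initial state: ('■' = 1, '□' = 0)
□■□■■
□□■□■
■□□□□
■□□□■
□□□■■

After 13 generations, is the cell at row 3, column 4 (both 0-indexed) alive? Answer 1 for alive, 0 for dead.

0

[0] □■□■■
□□■□■
■□□□□
■□□□■
□□□■■
[1] □□□□□
□■■□■
■■□■□
■□□■□
□□■□□
[2] □■■■□
□■■■■
□□□■□
■□□■□
□□□□□
[3] ■■□□■
■■□□■
■■□□□
□□□□■
□■□■■
[4] □□□□□
□□■□□
□■□□□
□■■■■
□■■■□
[5] □■□■□
□□□□□
■■□□□
□□□□■
■■□□■
[6] □■■□■
■■■□□
■□□□□
□□□□■
□■■■■
[7] □□□□■
□□■■■
■□□□■
□■■□■
□■□□■
[8] □□■□■
□□□□□
□□□□□
□■■□■
□■■□■
[9] ■■■□□
□□□□□
□□□□□
□■■□□
□□□□■
[10] ■■□□□
□■□□□
□□□□□
□□□□□
□□□■□
[11] ■■■□□
■■□□□
□□□□□
□□□□□
□□□□□
[12] ■□■□□
■□■□□
□□□□□
□□□□□
□■□□□
[13] ■□■□□
□□□□□
□□□□□
□□□□□
□■□□□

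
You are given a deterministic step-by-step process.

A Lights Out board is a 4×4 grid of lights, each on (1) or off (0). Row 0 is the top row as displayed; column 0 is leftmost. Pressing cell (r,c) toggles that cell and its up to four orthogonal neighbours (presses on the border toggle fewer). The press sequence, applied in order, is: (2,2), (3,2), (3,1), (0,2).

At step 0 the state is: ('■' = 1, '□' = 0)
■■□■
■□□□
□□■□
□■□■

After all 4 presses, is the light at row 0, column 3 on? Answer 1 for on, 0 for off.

0

gen 0: ■■□■
■□□□
□□■□
□■□■
gen 1: ■■□■
■□■□
□■□■
□■■■
gen 2: ■■□■
■□■□
□■■■
□□□□
gen 3: ■■□■
■□■□
□□■■
■■■□
gen 4: ■□■□
■□□□
□□■■
■■■□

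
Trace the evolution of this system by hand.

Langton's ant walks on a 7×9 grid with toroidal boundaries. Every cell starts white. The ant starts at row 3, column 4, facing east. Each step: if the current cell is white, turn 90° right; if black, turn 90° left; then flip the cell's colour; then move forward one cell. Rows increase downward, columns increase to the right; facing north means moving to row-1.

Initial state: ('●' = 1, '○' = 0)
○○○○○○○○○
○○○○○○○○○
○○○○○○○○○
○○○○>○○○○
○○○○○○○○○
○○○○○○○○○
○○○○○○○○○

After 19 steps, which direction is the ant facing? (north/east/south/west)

north

[0] ○○○○○○○○○
○○○○○○○○○
○○○○○○○○○
○○○○>○○○○
○○○○○○○○○
○○○○○○○○○
○○○○○○○○○
[1] ○○○○○○○○○
○○○○○○○○○
○○○○○○○○○
○○○○●○○○○
○○○○v○○○○
○○○○○○○○○
○○○○○○○○○
[2] ○○○○○○○○○
○○○○○○○○○
○○○○○○○○○
○○○○●○○○○
○○○<●○○○○
○○○○○○○○○
○○○○○○○○○
[3] ○○○○○○○○○
○○○○○○○○○
○○○○○○○○○
○○○^●○○○○
○○○●●○○○○
○○○○○○○○○
○○○○○○○○○
[4] ○○○○○○○○○
○○○○○○○○○
○○○○○○○○○
○○○●>○○○○
○○○●●○○○○
○○○○○○○○○
○○○○○○○○○
[5] ○○○○○○○○○
○○○○○○○○○
○○○○^○○○○
○○○●○○○○○
○○○●●○○○○
○○○○○○○○○
○○○○○○○○○
[6] ○○○○○○○○○
○○○○○○○○○
○○○○●>○○○
○○○●○○○○○
○○○●●○○○○
○○○○○○○○○
○○○○○○○○○
[7] ○○○○○○○○○
○○○○○○○○○
○○○○●●○○○
○○○●○v○○○
○○○●●○○○○
○○○○○○○○○
○○○○○○○○○
[8] ○○○○○○○○○
○○○○○○○○○
○○○○●●○○○
○○○●<●○○○
○○○●●○○○○
○○○○○○○○○
○○○○○○○○○
[9] ○○○○○○○○○
○○○○○○○○○
○○○○^●○○○
○○○●●●○○○
○○○●●○○○○
○○○○○○○○○
○○○○○○○○○
[10] ○○○○○○○○○
○○○○○○○○○
○○○<○●○○○
○○○●●●○○○
○○○●●○○○○
○○○○○○○○○
○○○○○○○○○
[11] ○○○○○○○○○
○○○^○○○○○
○○○●○●○○○
○○○●●●○○○
○○○●●○○○○
○○○○○○○○○
○○○○○○○○○
[12] ○○○○○○○○○
○○○●>○○○○
○○○●○●○○○
○○○●●●○○○
○○○●●○○○○
○○○○○○○○○
○○○○○○○○○
[13] ○○○○○○○○○
○○○●●○○○○
○○○●v●○○○
○○○●●●○○○
○○○●●○○○○
○○○○○○○○○
○○○○○○○○○
[14] ○○○○○○○○○
○○○●●○○○○
○○○<●●○○○
○○○●●●○○○
○○○●●○○○○
○○○○○○○○○
○○○○○○○○○
[15] ○○○○○○○○○
○○○●●○○○○
○○○○●●○○○
○○○v●●○○○
○○○●●○○○○
○○○○○○○○○
○○○○○○○○○
[16] ○○○○○○○○○
○○○●●○○○○
○○○○●●○○○
○○○○>●○○○
○○○●●○○○○
○○○○○○○○○
○○○○○○○○○
[17] ○○○○○○○○○
○○○●●○○○○
○○○○^●○○○
○○○○○●○○○
○○○●●○○○○
○○○○○○○○○
○○○○○○○○○
[18] ○○○○○○○○○
○○○●●○○○○
○○○<○●○○○
○○○○○●○○○
○○○●●○○○○
○○○○○○○○○
○○○○○○○○○
[19] ○○○○○○○○○
○○○^●○○○○
○○○●○●○○○
○○○○○●○○○
○○○●●○○○○
○○○○○○○○○
○○○○○○○○○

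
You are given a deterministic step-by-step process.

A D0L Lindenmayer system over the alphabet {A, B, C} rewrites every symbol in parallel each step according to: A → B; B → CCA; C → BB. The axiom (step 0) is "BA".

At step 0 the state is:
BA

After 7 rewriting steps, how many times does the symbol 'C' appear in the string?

[0] BA
[1] CCAB
[2] BBBBBCCA
[3] CCACCACCACCACCABBBBB
[4] BBBBBBBBBBBBBBBBBBBBBBBBBCCACCACCACCACCA
[5] CCACCACCACCACCACCACCACCACCACCACCACCACCACCACCACCACCACCACCACCACCACCACCACCACCABBBBBBBBBBBBBBBBBBBBBBBBB
[6] BBBBBBBBBBBBBBBBBBBBBBBBBBBBBBBBBBBBBBBBBBBBBBBBBBBBBBBBBB…ACCACCACCACCACCACCACCACCACCACCACCACCACCACCACCACCACCACCACCA  (len 200)
[7] CCACCACCACCACCACCACCACCACCACCACCACCACCACCACCACCACCACCACCAC…BBBBBBBBBBBBBBBBBBBBBBBBBBBBBBBBBBBBBBBBBBBBBBBBBBBBBBBBBB  (len 500)

250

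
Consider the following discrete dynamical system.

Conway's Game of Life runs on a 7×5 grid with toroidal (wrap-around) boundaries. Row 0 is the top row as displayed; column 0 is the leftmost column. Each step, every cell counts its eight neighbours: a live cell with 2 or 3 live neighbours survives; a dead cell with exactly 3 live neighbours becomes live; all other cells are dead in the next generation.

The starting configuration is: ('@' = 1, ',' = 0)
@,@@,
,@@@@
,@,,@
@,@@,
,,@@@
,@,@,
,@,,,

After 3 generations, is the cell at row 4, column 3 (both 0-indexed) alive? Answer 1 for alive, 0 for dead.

0

step 0: @,@@,
,@@@@
,@,,@
@,@@,
,,@@@
,@,@,
,@,,,
step 1: @,,,,
,,,,,
,,,,,
@,,,,
@,,,,
@@,@@
@@,@@
step 2: @@,,,
,,,,,
,,,,,
,,,,,
,,,,,
,,,@,
,,,@,
step 3: ,,,,,
,,,,,
,,,,,
,,,,,
,,,,,
,,,,,
,,@,@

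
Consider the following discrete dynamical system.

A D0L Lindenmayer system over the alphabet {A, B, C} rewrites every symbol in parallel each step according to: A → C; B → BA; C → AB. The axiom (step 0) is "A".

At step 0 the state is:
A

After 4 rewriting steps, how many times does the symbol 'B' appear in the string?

2

t=0: A
t=1: C
t=2: AB
t=3: CBA
t=4: ABBAC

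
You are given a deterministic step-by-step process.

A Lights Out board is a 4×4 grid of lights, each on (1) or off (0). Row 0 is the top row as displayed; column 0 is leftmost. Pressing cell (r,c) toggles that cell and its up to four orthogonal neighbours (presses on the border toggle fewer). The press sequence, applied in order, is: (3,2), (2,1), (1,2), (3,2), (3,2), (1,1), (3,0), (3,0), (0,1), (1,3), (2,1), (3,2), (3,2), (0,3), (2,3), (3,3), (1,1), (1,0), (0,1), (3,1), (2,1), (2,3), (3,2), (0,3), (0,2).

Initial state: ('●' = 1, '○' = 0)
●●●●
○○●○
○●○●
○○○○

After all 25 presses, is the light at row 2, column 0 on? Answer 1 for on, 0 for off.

0

k=0  ●●●●
○○●○
○●○●
○○○○
k=1  ●●●●
○○●○
○●●●
○●●●
k=2  ●●●●
○●●○
●○○●
○○●●
k=3  ●●○●
○○○●
●○●●
○○●●
k=4  ●●○●
○○○●
●○○●
○●○○
k=5  ●●○●
○○○●
●○●●
○○●●
k=6  ●○○●
●●●●
●●●●
○○●●
k=7  ●○○●
●●●●
○●●●
●●●●
k=8  ●○○●
●●●●
●●●●
○○●●
k=9  ○●●●
●○●●
●●●●
○○●●
k=10  ○●●○
●○○○
●●●○
○○●●
k=11  ○●●○
●●○○
○○○○
○●●●
k=12  ○●●○
●●○○
○○●○
○○○○
k=13  ○●●○
●●○○
○○○○
○●●●
k=14  ○●○●
●●○●
○○○○
○●●●
k=15  ○●○●
●●○○
○○●●
○●●○
k=16  ○●○●
●●○○
○○●○
○●○●
k=17  ○○○●
○○●○
○●●○
○●○●
k=18  ●○○●
●●●○
●●●○
○●○●
k=19  ○●●●
●○●○
●●●○
○●○●
k=20  ○●●●
●○●○
●○●○
●○●●
k=21  ○●●●
●●●○
○●○○
●●●●
k=22  ○●●●
●●●●
○●●●
●●●○
k=23  ○●●●
●●●●
○●○●
●○○●
k=24  ○●○○
●●●○
○●○●
●○○●
k=25  ○○●●
●●○○
○●○●
●○○●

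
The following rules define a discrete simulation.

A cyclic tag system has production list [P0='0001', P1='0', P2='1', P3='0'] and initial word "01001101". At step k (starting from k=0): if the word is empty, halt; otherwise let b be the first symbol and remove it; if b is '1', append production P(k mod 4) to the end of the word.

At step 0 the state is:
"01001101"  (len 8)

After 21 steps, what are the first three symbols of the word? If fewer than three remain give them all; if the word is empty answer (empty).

gen 0: "01001101"  (len 8)
gen 1: "1001101"  (len 7)
gen 2: "0011010"  (len 7)
gen 3: "011010"  (len 6)
gen 4: "11010"  (len 5)
gen 5: "10100001"  (len 8)
gen 6: "01000010"  (len 8)
gen 7: "1000010"  (len 7)
gen 8: "0000100"  (len 7)
gen 9: "000100"  (len 6)
gen 10: "00100"  (len 5)
gen 11: "0100"  (len 4)
gen 12: "100"  (len 3)
gen 13: "000001"  (len 6)
gen 14: "00001"  (len 5)
gen 15: "0001"  (len 4)
gen 16: "001"  (len 3)
gen 17: "01"  (len 2)
gen 18: "1"  (len 1)
gen 19: "1"  (len 1)
gen 20: "0"  (len 1)
gen 21: (halted — word empty)

(empty)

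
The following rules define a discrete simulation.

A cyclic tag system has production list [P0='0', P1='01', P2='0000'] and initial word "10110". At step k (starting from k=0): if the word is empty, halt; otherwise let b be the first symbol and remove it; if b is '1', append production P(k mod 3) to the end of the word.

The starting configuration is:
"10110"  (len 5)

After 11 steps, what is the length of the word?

0

gen 0: "10110"  (len 5)
gen 1: "01100"  (len 5)
gen 2: "1100"  (len 4)
gen 3: "1000000"  (len 7)
gen 4: "0000000"  (len 7)
gen 5: "000000"  (len 6)
gen 6: "00000"  (len 5)
gen 7: "0000"  (len 4)
gen 8: "000"  (len 3)
gen 9: "00"  (len 2)
gen 10: "0"  (len 1)
gen 11: (halted — word empty)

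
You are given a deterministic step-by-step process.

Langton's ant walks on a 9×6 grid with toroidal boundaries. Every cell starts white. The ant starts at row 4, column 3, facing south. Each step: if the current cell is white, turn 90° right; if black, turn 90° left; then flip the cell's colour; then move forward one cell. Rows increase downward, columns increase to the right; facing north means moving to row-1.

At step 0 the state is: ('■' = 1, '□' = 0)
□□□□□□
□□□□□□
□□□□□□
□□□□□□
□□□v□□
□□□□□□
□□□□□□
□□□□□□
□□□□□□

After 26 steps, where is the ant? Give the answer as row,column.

k=0  □□□□□□
□□□□□□
□□□□□□
□□□□□□
□□□v□□
□□□□□□
□□□□□□
□□□□□□
□□□□□□
k=1  □□□□□□
□□□□□□
□□□□□□
□□□□□□
□□<■□□
□□□□□□
□□□□□□
□□□□□□
□□□□□□
k=2  □□□□□□
□□□□□□
□□□□□□
□□^□□□
□□■■□□
□□□□□□
□□□□□□
□□□□□□
□□□□□□
k=3  □□□□□□
□□□□□□
□□□□□□
□□■>□□
□□■■□□
□□□□□□
□□□□□□
□□□□□□
□□□□□□
k=4  □□□□□□
□□□□□□
□□□□□□
□□■■□□
□□■v□□
□□□□□□
□□□□□□
□□□□□□
□□□□□□
k=5  □□□□□□
□□□□□□
□□□□□□
□□■■□□
□□■□>□
□□□□□□
□□□□□□
□□□□□□
□□□□□□
k=6  □□□□□□
□□□□□□
□□□□□□
□□■■□□
□□■□■□
□□□□v□
□□□□□□
□□□□□□
□□□□□□
k=7  □□□□□□
□□□□□□
□□□□□□
□□■■□□
□□■□■□
□□□<■□
□□□□□□
□□□□□□
□□□□□□
k=8  □□□□□□
□□□□□□
□□□□□□
□□■■□□
□□■^■□
□□□■■□
□□□□□□
□□□□□□
□□□□□□
k=9  □□□□□□
□□□□□□
□□□□□□
□□■■□□
□□■■>□
□□□■■□
□□□□□□
□□□□□□
□□□□□□
k=10  □□□□□□
□□□□□□
□□□□□□
□□■■^□
□□■■□□
□□□■■□
□□□□□□
□□□□□□
□□□□□□
k=11  □□□□□□
□□□□□□
□□□□□□
□□■■■>
□□■■□□
□□□■■□
□□□□□□
□□□□□□
□□□□□□
k=12  □□□□□□
□□□□□□
□□□□□□
□□■■■■
□□■■□v
□□□■■□
□□□□□□
□□□□□□
□□□□□□
k=13  □□□□□□
□□□□□□
□□□□□□
□□■■■■
□□■■<■
□□□■■□
□□□□□□
□□□□□□
□□□□□□
k=14  □□□□□□
□□□□□□
□□□□□□
□□■■^■
□□■■■■
□□□■■□
□□□□□□
□□□□□□
□□□□□□
k=15  □□□□□□
□□□□□□
□□□□□□
□□■<□■
□□■■■■
□□□■■□
□□□□□□
□□□□□□
□□□□□□
k=16  □□□□□□
□□□□□□
□□□□□□
□□■□□■
□□■v■■
□□□■■□
□□□□□□
□□□□□□
□□□□□□
k=17  □□□□□□
□□□□□□
□□□□□□
□□■□□■
□□■□>■
□□□■■□
□□□□□□
□□□□□□
□□□□□□
k=18  □□□□□□
□□□□□□
□□□□□□
□□■□^■
□□■□□■
□□□■■□
□□□□□□
□□□□□□
□□□□□□
k=19  □□□□□□
□□□□□□
□□□□□□
□□■□■>
□□■□□■
□□□■■□
□□□□□□
□□□□□□
□□□□□□
k=20  □□□□□□
□□□□□□
□□□□□^
□□■□■□
□□■□□■
□□□■■□
□□□□□□
□□□□□□
□□□□□□
k=21  □□□□□□
□□□□□□
>□□□□■
□□■□■□
□□■□□■
□□□■■□
□□□□□□
□□□□□□
□□□□□□
k=22  □□□□□□
□□□□□□
■□□□□■
v□■□■□
□□■□□■
□□□■■□
□□□□□□
□□□□□□
□□□□□□
k=23  □□□□□□
□□□□□□
■□□□□■
■□■□■<
□□■□□■
□□□■■□
□□□□□□
□□□□□□
□□□□□□
k=24  □□□□□□
□□□□□□
■□□□□^
■□■□■■
□□■□□■
□□□■■□
□□□□□□
□□□□□□
□□□□□□
k=25  □□□□□□
□□□□□□
■□□□<□
■□■□■■
□□■□□■
□□□■■□
□□□□□□
□□□□□□
□□□□□□
k=26  □□□□□□
□□□□^□
■□□□■□
■□■□■■
□□■□□■
□□□■■□
□□□□□□
□□□□□□
□□□□□□

1,4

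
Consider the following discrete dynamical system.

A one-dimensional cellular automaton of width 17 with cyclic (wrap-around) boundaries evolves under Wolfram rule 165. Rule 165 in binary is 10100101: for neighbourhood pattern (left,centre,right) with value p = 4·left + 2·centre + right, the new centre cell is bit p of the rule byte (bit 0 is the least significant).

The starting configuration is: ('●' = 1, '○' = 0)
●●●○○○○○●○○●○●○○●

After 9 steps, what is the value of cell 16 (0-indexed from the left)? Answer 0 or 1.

0

0) ●●●○○○○○●○○●○●○○●
1) ●●○○●●●○●○○●●●○○○
2) ○○○○○●○●●○○○●○○●○
3) ●●●●○●●○○○●○●○○●○
4) ○●●○●○○○●○●●●○○●●
5) ●○○●●○●○●●○●○○○○○
6) ●○○○○●●●○○●●○●●●○
7) ●○●●○○●○○○○○●○●○●
8) ○●○○○○●○●●●○●●●●○
9) ○●○●●○●●○●○●○●●○○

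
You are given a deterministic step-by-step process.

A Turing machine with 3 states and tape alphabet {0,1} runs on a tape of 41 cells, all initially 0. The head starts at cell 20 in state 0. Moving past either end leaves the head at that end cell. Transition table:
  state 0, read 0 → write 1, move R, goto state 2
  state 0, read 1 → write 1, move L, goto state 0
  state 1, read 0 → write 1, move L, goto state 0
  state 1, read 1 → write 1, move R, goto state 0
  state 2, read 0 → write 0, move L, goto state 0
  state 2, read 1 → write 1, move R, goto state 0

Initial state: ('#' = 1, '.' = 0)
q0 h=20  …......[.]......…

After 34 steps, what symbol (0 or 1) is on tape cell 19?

1

[0] q0 h=20  …......[.]......…
[1] q2 h=21  ….....#[.]......…
[2] q0 h=20  …......[#]......…
[3] q0 h=19  …......[.]#.....…
[4] q2 h=20  ….....#[#]......…
[5] q0 h=21  …....##[.]......…
[6] q2 h=22  …...###[.]......…
[7] q0 h=21  …....##[#]......…
[8] q0 h=20  ….....#[#]#.....…
[9] q0 h=19  …......[#]##....…
[10] q0 h=18  …......[.]###...…
[11] q2 h=19  ….....#[#]##....…
[12] q0 h=20  …....##[#]#.....…
[13] q0 h=19  ….....#[#]##....…
[14] q0 h=18  …......[#]###...…
[15] q0 h=17  …......[.]####..…
[16] q2 h=18  ….....#[#]###...…
[17] q0 h=19  …....##[#]##....…
[18] q0 h=18  ….....#[#]###...…
[19] q0 h=17  …......[#]####..…
[20] q0 h=16  …......[.]#####.…
[21] q2 h=17  ….....#[#]####..…
[22] q0 h=18  …....##[#]###...…
[23] q0 h=17  ….....#[#]####..…
[24] q0 h=16  …......[#]#####.…
[25] q0 h=15  …......[.]######…
[26] q2 h=16  ….....#[#]#####.…
[27] q0 h=17  …....##[#]####..…
[28] q0 h=16  ….....#[#]#####.…
[29] q0 h=15  …......[#]######…
[30] q0 h=14  …......[.]######…
[31] q2 h=15  ….....#[#]######…
[32] q0 h=16  …....##[#]#####.…
[33] q0 h=15  ….....#[#]######…
[34] q0 h=14  …......[#]######…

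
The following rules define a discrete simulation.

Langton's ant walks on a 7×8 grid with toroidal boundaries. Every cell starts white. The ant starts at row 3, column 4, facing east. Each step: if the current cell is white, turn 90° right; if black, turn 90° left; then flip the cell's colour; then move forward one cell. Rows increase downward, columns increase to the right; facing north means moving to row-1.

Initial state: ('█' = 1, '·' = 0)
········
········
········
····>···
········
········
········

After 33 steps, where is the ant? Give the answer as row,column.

t=0: ········
········
········
····>···
········
········
········
t=1: ········
········
········
····█···
····v···
········
········
t=2: ········
········
········
····█···
···<█···
········
········
t=3: ········
········
········
···^█···
···██···
········
········
t=4: ········
········
········
···█>···
···██···
········
········
t=5: ········
········
····^···
···█····
···██···
········
········
t=6: ········
········
····█>··
···█····
···██···
········
········
t=7: ········
········
····██··
···█·v··
···██···
········
········
t=8: ········
········
····██··
···█<█··
···██···
········
········
t=9: ········
········
····^█··
···███··
···██···
········
········
t=10: ········
········
···<·█··
···███··
···██···
········
········
t=11: ········
···^····
···█·█··
···███··
···██···
········
········
t=12: ········
···█>···
···█·█··
···███··
···██···
········
········
t=13: ········
···██···
···█v█··
···███··
···██···
········
········
t=14: ········
···██···
···<██··
···███··
···██···
········
········
t=15: ········
···██···
····██··
···v██··
···██···
········
········
t=16: ········
···██···
····██··
····>█··
···██···
········
········
t=17: ········
···██···
····^█··
·····█··
···██···
········
········
t=18: ········
···██···
···<·█··
·····█··
···██···
········
········
t=19: ········
···^█···
···█·█··
·····█··
···██···
········
········
t=20: ········
··<·█···
···█·█··
·····█··
···██···
········
········
t=21: ··^·····
··█·█···
···█·█··
·····█··
···██···
········
········
t=22: ··█>····
··█·█···
···█·█··
·····█··
···██···
········
········
t=23: ··██····
··█v█···
···█·█··
·····█··
···██···
········
········
t=24: ··██····
··<██···
···█·█··
·····█··
···██···
········
········
t=25: ··██····
···██···
··v█·█··
·····█··
···██···
········
········
t=26: ··██····
···██···
·<██·█··
·····█··
···██···
········
········
t=27: ··██····
·^·██···
·███·█··
·····█··
···██···
········
········
t=28: ··██····
·█>██···
·███·█··
·····█··
···██···
········
········
t=29: ··██····
·████···
·█v█·█··
·····█··
···██···
········
········
t=30: ··██····
·████···
·█·>·█··
·····█··
···██···
········
········
t=31: ··██····
·██^█···
·█···█··
·····█··
···██···
········
········
t=32: ··██····
·█<·█···
·█···█··
·····█··
···██···
········
········
t=33: ··██····
·█··█···
·█v··█··
·····█··
···██···
········
········

2,2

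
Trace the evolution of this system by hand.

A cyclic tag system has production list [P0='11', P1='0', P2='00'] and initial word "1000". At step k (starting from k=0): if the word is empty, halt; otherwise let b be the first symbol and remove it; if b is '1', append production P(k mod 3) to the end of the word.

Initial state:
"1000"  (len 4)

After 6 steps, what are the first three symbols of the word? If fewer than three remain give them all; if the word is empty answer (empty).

000

t=0: "1000"  (len 4)
t=1: "00011"  (len 5)
t=2: "0011"  (len 4)
t=3: "011"  (len 3)
t=4: "11"  (len 2)
t=5: "10"  (len 2)
t=6: "000"  (len 3)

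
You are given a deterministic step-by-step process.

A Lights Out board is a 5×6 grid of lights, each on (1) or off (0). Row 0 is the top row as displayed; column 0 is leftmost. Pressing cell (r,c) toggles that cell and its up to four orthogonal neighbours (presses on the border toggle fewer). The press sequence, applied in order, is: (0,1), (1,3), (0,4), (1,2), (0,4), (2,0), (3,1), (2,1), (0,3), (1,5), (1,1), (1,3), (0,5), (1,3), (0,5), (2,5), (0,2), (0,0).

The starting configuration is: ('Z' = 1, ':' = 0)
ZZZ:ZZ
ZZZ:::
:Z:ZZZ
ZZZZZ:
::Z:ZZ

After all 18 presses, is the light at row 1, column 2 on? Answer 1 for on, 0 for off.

gen 0: ZZZ:ZZ
ZZZ:::
:Z:ZZZ
ZZZZZ:
::Z:ZZ
gen 1: ::::ZZ
Z:Z:::
:Z:ZZZ
ZZZZZ:
::Z:ZZ
gen 2: :::ZZZ
Z::ZZ:
:Z::ZZ
ZZZZZ:
::Z:ZZ
gen 3: ::::::
Z::Z::
:Z::ZZ
ZZZZZ:
::Z:ZZ
gen 4: ::Z:::
ZZZ:::
:ZZ:ZZ
ZZZZZ:
::Z:ZZ
gen 5: ::ZZZZ
ZZZ:Z:
:ZZ:ZZ
ZZZZZ:
::Z:ZZ
gen 6: ::ZZZZ
:ZZ:Z:
Z:Z:ZZ
:ZZZZ:
::Z:ZZ
gen 7: ::ZZZZ
:ZZ:Z:
ZZZ:ZZ
Z::ZZ:
:ZZ:ZZ
gen 8: ::ZZZZ
::Z:Z:
::::ZZ
ZZ:ZZ:
:ZZ:ZZ
gen 9: :::::Z
::ZZZ:
::::ZZ
ZZ:ZZ:
:ZZ:ZZ
gen 10: ::::::
::ZZ:Z
::::Z:
ZZ:ZZ:
:ZZ:ZZ
gen 11: :Z::::
ZZ:Z:Z
:Z::Z:
ZZ:ZZ:
:ZZ:ZZ
gen 12: :Z:Z::
ZZZ:ZZ
:Z:ZZ:
ZZ:ZZ:
:ZZ:ZZ
gen 13: :Z:ZZZ
ZZZ:Z:
:Z:ZZ:
ZZ:ZZ:
:ZZ:ZZ
gen 14: :Z::ZZ
ZZ:Z::
:Z::Z:
ZZ:ZZ:
:ZZ:ZZ
gen 15: :Z::::
ZZ:Z:Z
:Z::Z:
ZZ:ZZ:
:ZZ:ZZ
gen 16: :Z::::
ZZ:Z::
:Z:::Z
ZZ:ZZZ
:ZZ:ZZ
gen 17: ::ZZ::
ZZZZ::
:Z:::Z
ZZ:ZZZ
:ZZ:ZZ
gen 18: ZZZZ::
:ZZZ::
:Z:::Z
ZZ:ZZZ
:ZZ:ZZ

1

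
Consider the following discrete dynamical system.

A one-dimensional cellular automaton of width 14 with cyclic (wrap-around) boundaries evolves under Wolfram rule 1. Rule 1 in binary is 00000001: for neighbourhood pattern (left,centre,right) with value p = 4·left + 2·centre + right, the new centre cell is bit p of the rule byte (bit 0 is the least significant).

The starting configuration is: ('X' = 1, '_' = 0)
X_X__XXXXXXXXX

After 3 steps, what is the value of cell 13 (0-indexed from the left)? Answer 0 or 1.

0

t=0: X_X__XXXXXXXXX
t=1: ______________
t=2: XXXXXXXXXXXXXX
t=3: ______________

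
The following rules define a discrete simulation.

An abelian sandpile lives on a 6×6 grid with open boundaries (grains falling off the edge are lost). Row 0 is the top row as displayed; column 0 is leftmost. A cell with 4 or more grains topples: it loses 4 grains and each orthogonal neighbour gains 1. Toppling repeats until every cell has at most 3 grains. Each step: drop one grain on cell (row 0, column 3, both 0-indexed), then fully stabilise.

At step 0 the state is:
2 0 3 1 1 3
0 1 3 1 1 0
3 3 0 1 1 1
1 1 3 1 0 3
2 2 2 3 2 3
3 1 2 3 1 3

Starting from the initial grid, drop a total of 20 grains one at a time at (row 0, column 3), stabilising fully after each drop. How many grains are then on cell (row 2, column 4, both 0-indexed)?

[0] 2 0 3 1 1 3
0 1 3 1 1 0
3 3 0 1 1 1
1 1 3 1 0 3
2 2 2 3 2 3
3 1 2 3 1 3
[1] 2 0 3 2 1 3
0 1 3 1 1 0
3 3 0 1 1 1
1 1 3 1 0 3
2 2 2 3 2 3
3 1 2 3 1 3
[2] 2 0 3 3 1 3
0 1 3 1 1 0
3 3 0 1 1 1
1 1 3 1 0 3
2 2 2 3 2 3
3 1 2 3 1 3
[3] 2 1 1 1 2 3
0 2 0 3 1 0
3 3 1 1 1 1
1 1 3 1 0 3
2 2 2 3 2 3
3 1 2 3 1 3
[4] 2 1 1 2 2 3
0 2 0 3 1 0
3 3 1 1 1 1
1 1 3 1 0 3
2 2 2 3 2 3
3 1 2 3 1 3
[5] 2 1 1 3 2 3
0 2 0 3 1 0
3 3 1 1 1 1
1 1 3 1 0 3
2 2 2 3 2 3
3 1 2 3 1 3
[6] 2 1 2 1 3 3
0 2 1 0 2 0
3 3 1 2 1 1
1 1 3 1 0 3
2 2 2 3 2 3
3 1 2 3 1 3
[7] 2 1 2 2 3 3
0 2 1 0 2 0
3 3 1 2 1 1
1 1 3 1 0 3
2 2 2 3 2 3
3 1 2 3 1 3
[8] 2 1 2 3 3 3
0 2 1 0 2 0
3 3 1 2 1 1
1 1 3 1 0 3
2 2 2 3 2 3
3 1 2 3 1 3
[9] 2 1 3 1 1 0
0 2 1 1 3 1
3 3 1 2 1 1
1 1 3 1 0 3
2 2 2 3 2 3
3 1 2 3 1 3
[10] 2 1 3 2 1 0
0 2 1 1 3 1
3 3 1 2 1 1
1 1 3 1 0 3
2 2 2 3 2 3
3 1 2 3 1 3
[11] 2 1 3 3 1 0
0 2 1 1 3 1
3 3 1 2 1 1
1 1 3 1 0 3
2 2 2 3 2 3
3 1 2 3 1 3
[12] 2 2 0 1 2 0
0 2 2 2 3 1
3 3 1 2 1 1
1 1 3 1 0 3
2 2 2 3 2 3
3 1 2 3 1 3
[13] 2 2 0 2 2 0
0 2 2 2 3 1
3 3 1 2 1 1
1 1 3 1 0 3
2 2 2 3 2 3
3 1 2 3 1 3
[14] 2 2 0 3 2 0
0 2 2 2 3 1
3 3 1 2 1 1
1 1 3 1 0 3
2 2 2 3 2 3
3 1 2 3 1 3
[15] 2 2 1 0 3 0
0 2 2 3 3 1
3 3 1 2 1 1
1 1 3 1 0 3
2 2 2 3 2 3
3 1 2 3 1 3
[16] 2 2 1 1 3 0
0 2 2 3 3 1
3 3 1 2 1 1
1 1 3 1 0 3
2 2 2 3 2 3
3 1 2 3 1 3
[17] 2 2 1 2 3 0
0 2 2 3 3 1
3 3 1 2 1 1
1 1 3 1 0 3
2 2 2 3 2 3
3 1 2 3 1 3
[18] 2 2 1 3 3 0
0 2 2 3 3 1
3 3 1 2 1 1
1 1 3 1 0 3
2 2 2 3 2 3
3 1 2 3 1 3
[19] 2 2 2 2 1 1
0 2 3 1 1 2
3 3 1 3 2 1
1 1 3 1 0 3
2 2 2 3 2 3
3 1 2 3 1 3
[20] 2 2 2 3 1 1
0 2 3 1 1 2
3 3 1 3 2 1
1 1 3 1 0 3
2 2 2 3 2 3
3 1 2 3 1 3

2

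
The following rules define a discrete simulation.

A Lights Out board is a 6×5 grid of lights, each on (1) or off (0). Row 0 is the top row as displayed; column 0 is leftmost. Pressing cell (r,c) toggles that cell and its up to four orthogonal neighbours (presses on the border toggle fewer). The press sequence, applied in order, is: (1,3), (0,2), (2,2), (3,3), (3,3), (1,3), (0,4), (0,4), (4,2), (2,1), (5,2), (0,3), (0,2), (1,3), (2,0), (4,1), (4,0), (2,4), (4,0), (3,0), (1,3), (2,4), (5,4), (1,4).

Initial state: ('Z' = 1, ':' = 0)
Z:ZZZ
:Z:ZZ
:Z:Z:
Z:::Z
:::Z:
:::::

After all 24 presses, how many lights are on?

13

[0] Z:ZZZ
:Z:ZZ
:Z:Z:
Z:::Z
:::Z:
:::::
[1] Z:Z:Z
:ZZ::
:Z:::
Z:::Z
:::Z:
:::::
[2] ZZ:ZZ
:Z:::
:Z:::
Z:::Z
:::Z:
:::::
[3] ZZ:ZZ
:ZZ::
::ZZ:
Z:Z:Z
:::Z:
:::::
[4] ZZ:ZZ
:ZZ::
::Z::
Z::Z:
:::::
:::::
[5] ZZ:ZZ
:ZZ::
::ZZ:
Z:Z:Z
:::Z:
:::::
[6] ZZ::Z
:Z:ZZ
::Z::
Z:Z:Z
:::Z:
:::::
[7] ZZ:Z:
:Z:Z:
::Z::
Z:Z:Z
:::Z:
:::::
[8] ZZ::Z
:Z:ZZ
::Z::
Z:Z:Z
:::Z:
:::::
[9] ZZ::Z
:Z:ZZ
::Z::
Z:::Z
:ZZ::
::Z::
[10] ZZ::Z
:::ZZ
ZZ:::
ZZ::Z
:ZZ::
::Z::
[11] ZZ::Z
:::ZZ
ZZ:::
ZZ::Z
:Z:::
:Z:Z:
[12] ZZZZ:
::::Z
ZZ:::
ZZ::Z
:Z:::
:Z:Z:
[13] Z::::
::Z:Z
ZZ:::
ZZ::Z
:Z:::
:Z:Z:
[14] Z::Z:
:::Z:
ZZ:Z:
ZZ::Z
:Z:::
:Z:Z:
[15] Z::Z:
Z::Z:
:::Z:
:Z::Z
:Z:::
:Z:Z:
[16] Z::Z:
Z::Z:
:::Z:
::::Z
Z:Z::
:::Z:
[17] Z::Z:
Z::Z:
:::Z:
Z:::Z
:ZZ::
Z::Z:
[18] Z::Z:
Z::ZZ
::::Z
Z::::
:ZZ::
Z::Z:
[19] Z::Z:
Z::ZZ
::::Z
:::::
Z:Z::
:::Z:
[20] Z::Z:
Z::ZZ
Z:::Z
ZZ:::
::Z::
:::Z:
[21] Z::::
Z:Z::
Z::ZZ
ZZ:::
::Z::
:::Z:
[22] Z::::
Z:Z:Z
Z::::
ZZ::Z
::Z::
:::Z:
[23] Z::::
Z:Z:Z
Z::::
ZZ::Z
::Z:Z
::::Z
[24] Z:::Z
Z:ZZ:
Z:::Z
ZZ::Z
::Z:Z
::::Z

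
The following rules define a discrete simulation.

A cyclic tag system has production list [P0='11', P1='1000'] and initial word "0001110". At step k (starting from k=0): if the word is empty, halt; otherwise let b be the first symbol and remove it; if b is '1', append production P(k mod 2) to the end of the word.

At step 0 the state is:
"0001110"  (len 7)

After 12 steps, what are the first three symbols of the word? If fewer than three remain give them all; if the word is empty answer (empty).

110

0) "0001110"  (len 7)
1) "001110"  (len 6)
2) "01110"  (len 5)
3) "1110"  (len 4)
4) "1101000"  (len 7)
5) "10100011"  (len 8)
6) "01000111000"  (len 11)
7) "1000111000"  (len 10)
8) "0001110001000"  (len 13)
9) "001110001000"  (len 12)
10) "01110001000"  (len 11)
11) "1110001000"  (len 10)
12) "1100010001000"  (len 13)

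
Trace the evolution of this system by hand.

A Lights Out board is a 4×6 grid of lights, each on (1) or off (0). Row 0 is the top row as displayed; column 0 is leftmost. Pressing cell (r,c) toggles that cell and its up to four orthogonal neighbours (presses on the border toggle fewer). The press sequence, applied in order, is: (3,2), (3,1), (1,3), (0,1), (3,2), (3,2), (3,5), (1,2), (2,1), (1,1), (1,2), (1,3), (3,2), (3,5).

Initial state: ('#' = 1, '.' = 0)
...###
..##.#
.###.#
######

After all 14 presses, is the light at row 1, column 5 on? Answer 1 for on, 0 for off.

1

0) ...###
..##.#
.###.#
######
1) ...###
..##.#
.#.#.#
#...##
2) ...###
..##.#
...#.#
.##.##
3) ....##
....##
.....#
.##.##
4) ###.##
.#..##
.....#
.##.##
5) ###.##
.#..##
..#..#
...###
6) ###.##
.#..##
.....#
.##.##
7) ###.##
.#..##
......
.##...
8) ##..##
..####
..#...
.##...
9) ##..##
.#####
##....
..#...
10) #...##
#..###
#.....
..#...
11) #.#.##
###.##
#.#...
..#...
12) #.####
##.#.#
#.##..
..#...
13) #.####
##.#.#
#..#..
.#.#..
14) #.####
##.#.#
#..#.#
.#.###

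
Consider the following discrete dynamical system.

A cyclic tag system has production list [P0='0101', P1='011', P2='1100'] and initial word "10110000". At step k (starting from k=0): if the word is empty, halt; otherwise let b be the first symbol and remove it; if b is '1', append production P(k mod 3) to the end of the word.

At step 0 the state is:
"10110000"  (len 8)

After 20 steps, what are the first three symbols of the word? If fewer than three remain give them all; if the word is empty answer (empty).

010

0) "10110000"  (len 8)
1) "01100000101"  (len 11)
2) "1100000101"  (len 10)
3) "1000001011100"  (len 13)
4) "0000010111000101"  (len 16)
5) "000010111000101"  (len 15)
6) "00010111000101"  (len 14)
7) "0010111000101"  (len 13)
8) "010111000101"  (len 12)
9) "10111000101"  (len 11)
10) "01110001010101"  (len 14)
11) "1110001010101"  (len 13)
12) "1100010101011100"  (len 16)
13) "1000101010111000101"  (len 19)
14) "000101010111000101011"  (len 21)
15) "00101010111000101011"  (len 20)
16) "0101010111000101011"  (len 19)
17) "101010111000101011"  (len 18)
18) "010101110001010111100"  (len 21)
19) "10101110001010111100"  (len 20)
20) "0101110001010111100011"  (len 22)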